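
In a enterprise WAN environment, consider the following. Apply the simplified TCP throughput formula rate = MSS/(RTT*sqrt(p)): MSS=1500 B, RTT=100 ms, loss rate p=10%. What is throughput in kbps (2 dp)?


Given: MSS = 1500 bytes, RTT = 100 ms, loss = 10%
RTT in seconds = 100 / 1000 = 0.1
Loss rate = 10% = 0.1
sqrt(loss) = sqrt(0.1) = 0.316227766017
Throughput (bytes/s) = 1500 / (0.1 * 0.316227766017) = 47434.1649
Throughput (kbps) = 47434.1649 * 8 / 1000 = 379.473319 -> 379.47 kbps (2 dp)

379.47


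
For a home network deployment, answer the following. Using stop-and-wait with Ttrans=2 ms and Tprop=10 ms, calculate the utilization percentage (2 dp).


Given: Ttrans = 2 ms, Tprop = 10 ms
RTT = 2 * Tprop = 2 * 10 = 20 ms
U = Ttrans / (Ttrans + RTT)
U = 2 / (2 + 20)
U = 2 / 22 = 0.090909
U% = 9.09%

9.09


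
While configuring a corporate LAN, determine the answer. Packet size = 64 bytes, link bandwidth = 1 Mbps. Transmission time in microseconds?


Given: packet = 64 bytes, bandwidth = 1 Mbps
Packet in bits = 64 * 8 = 512 bits
Bandwidth = 1 * 10^6 = 1000000 bps
Time = 512 / 1000000 seconds
Time in us = 512 * 10^6 / 1000000 = 512

512


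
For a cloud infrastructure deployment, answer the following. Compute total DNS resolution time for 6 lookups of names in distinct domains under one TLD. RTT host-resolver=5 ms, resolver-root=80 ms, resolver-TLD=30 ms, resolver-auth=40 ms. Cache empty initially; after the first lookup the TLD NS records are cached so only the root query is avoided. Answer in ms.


Lookup 1 (cold cache): local + root + TLD + auth = 5 + 80 + 30 + 40 = 155 ms
Lookups 2..6 (TLD NS cached -> skip root; new domain -> still ask TLD and auth): local + TLD + auth = 5 + 30 + 40 = 75 ms each
Remaining 5 lookups: 5 * 75 = 375 ms
Total = 155 + 375 = 530 ms

530


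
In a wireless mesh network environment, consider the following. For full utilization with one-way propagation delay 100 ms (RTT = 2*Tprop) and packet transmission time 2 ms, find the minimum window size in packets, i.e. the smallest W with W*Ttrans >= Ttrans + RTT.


Given: Ttrans = 2 ms, RTT = 200 ms (= 2 * Tprop, Tprop = 100 ms)
Time until first ACK returns = Ttrans + RTT = 2 + 200 = 202 ms
Need W * Ttrans >= Ttrans + RTT  ->  W >= (Ttrans + RTT) / Ttrans
(Ttrans + RTT) / Ttrans = 202 / 2 = 101
W_min = ceil(101) = 101

101


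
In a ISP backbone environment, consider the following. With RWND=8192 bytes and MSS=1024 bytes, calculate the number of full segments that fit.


Given: RWND = 8192 bytes, MSS = 1024 bytes
Full segments = floor(RWND / MSS)
Full segments = floor(8192 / 1024)
Full segments = floor(8.0) = 8

8


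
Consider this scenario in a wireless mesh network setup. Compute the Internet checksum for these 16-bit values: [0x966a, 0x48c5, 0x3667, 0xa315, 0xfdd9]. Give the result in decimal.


Given words: [0x966a, 0x48c5, 0x3667, 0xa315, 0xfdd9]
Step 1: Sum all words
Raw sum = 38506 + 18629 + 13927 + 41749 + 64985 = 177796
Step 2: Fold carry: (46724 + 2) = 46726
One's complement = ~46726 & 0xFFFF = 18809

18809


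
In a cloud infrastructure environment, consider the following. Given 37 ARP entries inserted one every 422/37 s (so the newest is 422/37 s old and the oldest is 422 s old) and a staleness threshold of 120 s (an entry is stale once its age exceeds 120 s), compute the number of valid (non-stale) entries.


Ages are k * 422/37 s for k = 1..37 (spacing = 11.4054 s).
Entry k is valid iff k * 422/37 <= 120 iff k <= 37 * 120 / 422 = 10.5213
n_valid = floor(10.5213) = 10
(n_stale = 37 - 10 = 27)

10


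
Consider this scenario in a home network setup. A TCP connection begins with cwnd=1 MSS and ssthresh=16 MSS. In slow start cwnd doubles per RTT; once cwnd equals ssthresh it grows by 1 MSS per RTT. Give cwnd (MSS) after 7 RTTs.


RTT 0: cwnd = 1 MSS (initial)
RTT 1: cwnd = 2 MSS (slow start, doubled)
RTT 2: cwnd = 4 MSS (slow start, doubled)
RTT 3: cwnd = 8 MSS (slow start, doubled)
RTT 4: cwnd = 16 MSS (slow start, doubled)
RTT 5: cwnd = 17 MSS (congestion avoidance, +1)
RTT 6: cwnd = 18 MSS (congestion avoidance, +1)
RTT 7: cwnd = 19 MSS (congestion avoidance, +1)

19


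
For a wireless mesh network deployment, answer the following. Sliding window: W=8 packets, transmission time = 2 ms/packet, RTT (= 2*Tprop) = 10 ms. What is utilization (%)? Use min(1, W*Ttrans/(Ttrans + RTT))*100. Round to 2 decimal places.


Given: W = 8, Ttrans = 2 ms, RTT = 10 ms (= 2 * Tprop, Tprop = 5 ms)
Cycle time = Ttrans + RTT = 2 + 10 = 12 ms (first packet sent until its ACK returns)
W * Ttrans = 8 * 2 = 16 ms of sending per cycle
W * Ttrans / (Ttrans + RTT) = 16 / 12 = 1.333333
U = min(1, 1.333333) = 1.000000
U% = 100.00%

100.00


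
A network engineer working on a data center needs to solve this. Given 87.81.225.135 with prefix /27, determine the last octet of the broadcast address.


Given: IP = 87.81.225.135, prefix = /27
Host bits = 32 - 27 = 5
Network last octet = 135 AND mask = 128
Host part size = 2^5 - 1 = 31
Broadcast last octet = 128 OR 31 = 159

159


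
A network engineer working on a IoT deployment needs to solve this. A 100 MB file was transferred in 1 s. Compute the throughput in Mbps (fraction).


Given: file = 100 MB, time = 1 s
File in Mb = 100 * 8 = 800 Mb
Throughput = 800 / 1 Mbps
Throughput = 800 Mbps

800


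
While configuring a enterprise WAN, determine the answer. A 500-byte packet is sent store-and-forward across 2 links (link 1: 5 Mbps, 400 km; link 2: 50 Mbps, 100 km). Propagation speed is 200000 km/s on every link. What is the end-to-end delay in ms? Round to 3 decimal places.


Packet = 500 bytes = 4000 bits. Store-and-forward: sum (t_trans + t_prop) per link.
Link 1: t_trans = 4000/(5*10^6) s = 0.8000 ms; t_prop = 400/200000 s = 2.0000 ms; subtotal = 2.8000 ms
Link 2: t_trans = 4000/(50*10^6) s = 0.0800 ms; t_prop = 100/200000 s = 0.5000 ms; subtotal = 0.5800 ms
End-to-end = 2.8000 + 0.5800 = 3.3800 ms -> 3.380 ms (3 dp)

3.380


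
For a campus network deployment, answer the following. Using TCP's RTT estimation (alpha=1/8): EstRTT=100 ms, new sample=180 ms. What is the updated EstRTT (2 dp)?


Given: EstRTT = 100 ms, SampleRTT = 180 ms, alpha = 1/8
New EstRTT = (1 - alpha) * EstRTT + alpha * SampleRTT
(7/8) * 100 = 87.5
(1/8) * 180 = 22.5
New EstRTT = 87.5 + 22.5 = 110 ms -> 110.00 ms (2 dp)

110.00


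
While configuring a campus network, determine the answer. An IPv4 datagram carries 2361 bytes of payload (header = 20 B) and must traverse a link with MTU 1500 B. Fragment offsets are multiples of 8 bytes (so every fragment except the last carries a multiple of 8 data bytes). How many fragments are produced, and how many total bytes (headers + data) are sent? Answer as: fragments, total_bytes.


Max data per non-final fragment = floor((MTU - header)/8)*8 = floor((1500 - 20)/8)*8 = floor(1480/8)*8 = 1480 B
Final fragment needs no 8-byte alignment: it can carry up to MTU - header = 1480 B
Non-final fragments needed = ceil((payload - 1480) / 1480) = ceil(881/1480) = ceil(0.5953) = 1
Number of fragments = 1 + 1 = 2
Fragment sizes (data): 1 * 1480 B + 881 B (last, 881 <= 1480 OK)
Total bytes sent = payload + n_frags * header = 2361 + 2*20 = 2361 + 40 = 2401 B

2, 2401


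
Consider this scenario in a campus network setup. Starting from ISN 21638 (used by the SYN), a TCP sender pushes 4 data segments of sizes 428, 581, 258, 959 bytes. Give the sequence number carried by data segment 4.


The SYN occupies sequence number ISN = 21638, so the first data byte is ISN + 1 = 21639.
SEQ of data segment i = (ISN + 1) + sum of payload sizes of segments 1..i-1.
Segment 1: SEQ = 21639, payload = 428 bytes
Segment 2: SEQ = 22067, payload = 581 bytes
Segment 3: SEQ = 22648, payload = 258 bytes
Segment 4: SEQ = 22906, payload = 959 bytes
SEQ of segment 4 = 21639 + 428 + 581 + 258 = 22906

22906


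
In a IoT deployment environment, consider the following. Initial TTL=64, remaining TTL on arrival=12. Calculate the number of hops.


Given: initial TTL = 64, received TTL = 12
Hops = initial TTL - received TTL
Hops = 64 - 12 = 52

52


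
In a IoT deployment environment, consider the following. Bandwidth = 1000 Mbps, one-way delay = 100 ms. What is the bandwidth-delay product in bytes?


Given: bandwidth = 1000 Mbps, delay = 100 ms
BDP in bits = 1000 * 10^6 * 100 / 1000
BDP in bits = 100000000
BDP in bytes = 100000000 / 8 = 12500000

12500000


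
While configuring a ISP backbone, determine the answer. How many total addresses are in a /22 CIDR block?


Given: CIDR prefix /22
Host bits = 32 - 22 = 10
Total addresses = 2^10 = 1024

1024


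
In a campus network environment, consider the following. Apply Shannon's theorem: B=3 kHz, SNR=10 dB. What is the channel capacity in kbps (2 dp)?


Given: B = 3 kHz, SNR = 10 dB
SNR linear = 10^(10/10) = 10
1 + SNR = 11
log2(11) = 3.4594316186
C = 3 * 1000 * 3.4594316186 = 10378.2949 bps
C = 10.378295 kbps -> 10.38 kbps (2 dp)

10.38


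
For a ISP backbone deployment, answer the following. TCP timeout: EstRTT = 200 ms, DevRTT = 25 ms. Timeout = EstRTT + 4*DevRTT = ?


Given: EstRTT = 200 ms, DevRTT = 25 ms
Timeout = EstRTT + 4 * DevRTT
4 * DevRTT = 4 * 25 = 100
Timeout = 200 + 100 = 300 ms

300


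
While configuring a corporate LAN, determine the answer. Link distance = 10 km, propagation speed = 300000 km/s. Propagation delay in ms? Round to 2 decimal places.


Given: distance = 10 km, speed = 300000 km/s
Delay = distance / speed = 10 / 300000 seconds
Delay in ms = 10 * 1000 / 300000
Delay = 0.0333 ms
Rounded to 2 dp = 0.03 ms

0.03


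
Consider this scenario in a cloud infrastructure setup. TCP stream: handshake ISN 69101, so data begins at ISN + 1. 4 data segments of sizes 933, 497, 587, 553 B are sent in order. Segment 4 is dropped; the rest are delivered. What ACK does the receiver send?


SYN uses sequence number 69101; first data byte = ISN + 1 = 69102.
Segment 1: SEQ = 69102, len = 933 B, covers [69102, 70034]
Segment 2: SEQ = 70035, len = 497 B, covers [70035, 70531]
Segment 3: SEQ = 70532, len = 587 B, covers [70532, 71118]
Segment 4: SEQ = 71119, len = 553 B, covers [71119, 71671] [LOST]
In-order data received: bytes [69102, 71118] (segments 1..3).
Segment 4 missing -> gap begins at byte 71119.
Cumulative ACK = next expected in-order byte = 69102 + 933 + 497 + 587 = 71119

71119


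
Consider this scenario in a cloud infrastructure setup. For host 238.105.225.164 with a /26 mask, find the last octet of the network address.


Given: IP = 238.105.225.164, prefix = /26
Subnet mask = 255.255.255.192
Last octet of IP: 164
Last octet of mask: 192
Network last octet = 164 AND 192 = 128

128


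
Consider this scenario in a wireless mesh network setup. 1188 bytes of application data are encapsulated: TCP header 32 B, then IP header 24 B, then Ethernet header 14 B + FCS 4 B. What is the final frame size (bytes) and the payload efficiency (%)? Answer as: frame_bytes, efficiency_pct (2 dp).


TCP segment = 1188 + 32 = 1220 B
IP packet = 1220 + 24 = 1244 B
Ethernet frame = 1244 + 14 + 4 = 1262 B
Efficiency = app / frame = 1188 / 1262 = 0.941363 = 94.1363% -> 94.14% (2 dp)

1262, 94.14


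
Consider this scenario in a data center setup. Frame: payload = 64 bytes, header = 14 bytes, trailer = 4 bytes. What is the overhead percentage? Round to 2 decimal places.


Given: payload = 64 B, header = 14 B, trailer = 4 B
Overhead bytes = header + trailer = 14 + 4 = 18
Total frame = payload + overhead = 64 + 18 = 82
Overhead % = 18 / 82 * 100 = 21.9512% -> 21.95% (2 dp)

21.95


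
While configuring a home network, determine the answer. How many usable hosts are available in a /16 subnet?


Given: subnet mask /16
Host bits = 32 - 16 = 16
Total addresses = 2^16 = 65536
Usable hosts = 65536 - 2 (network + broadcast) = 65534

65534


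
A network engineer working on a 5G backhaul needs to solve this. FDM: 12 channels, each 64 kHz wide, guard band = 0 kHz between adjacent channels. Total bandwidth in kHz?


Given: 12 channels, 64 kHz each, guard = 0 kHz
Channel bandwidth = 12 * 64 = 768 kHz
Guard bands = 11 gaps * 0 kHz = 0 kHz
Total = 768 + 0 = 768 kHz

768


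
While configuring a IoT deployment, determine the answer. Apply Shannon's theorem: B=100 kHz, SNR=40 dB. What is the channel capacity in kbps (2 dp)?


Given: B = 100 kHz, SNR = 40 dB
SNR linear = 10^(40/10) = 10000
1 + SNR = 10001
log2(10001) = 13.2878566418
C = 100 * 1000 * 13.2878566418 = 1328785.6642 bps
C = 1328.785664 kbps -> 1328.79 kbps (2 dp)

1328.79


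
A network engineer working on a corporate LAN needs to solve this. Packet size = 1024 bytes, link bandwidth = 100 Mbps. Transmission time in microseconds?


Given: packet = 1024 bytes, bandwidth = 100 Mbps
Packet in bits = 1024 * 8 = 8192 bits
Bandwidth = 100 * 10^6 = 100000000 bps
Time = 8192 / 100000000 seconds
Time in us = 8192 * 10^6 / 100000000 = 81.92

81.92


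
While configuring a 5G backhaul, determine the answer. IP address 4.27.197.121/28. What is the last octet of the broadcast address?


Given: IP = 4.27.197.121, prefix = /28
Host bits = 32 - 28 = 4
Network last octet = 121 AND mask = 112
Host part size = 2^4 - 1 = 15
Broadcast last octet = 112 OR 15 = 127

127


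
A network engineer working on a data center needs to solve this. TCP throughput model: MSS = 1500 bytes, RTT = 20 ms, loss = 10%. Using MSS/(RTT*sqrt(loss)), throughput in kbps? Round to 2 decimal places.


Given: MSS = 1500 bytes, RTT = 20 ms, loss = 10%
RTT in seconds = 20 / 1000 = 0.02
Loss rate = 10% = 0.1
sqrt(loss) = sqrt(0.1) = 0.316227766017
Throughput (bytes/s) = 1500 / (0.02 * 0.316227766017) = 237170.8245
Throughput (kbps) = 237170.8245 * 8 / 1000 = 1897.366596 -> 1897.37 kbps (2 dp)

1897.37


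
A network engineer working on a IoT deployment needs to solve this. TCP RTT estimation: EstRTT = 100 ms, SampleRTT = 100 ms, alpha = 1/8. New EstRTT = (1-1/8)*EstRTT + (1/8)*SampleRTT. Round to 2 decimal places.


Given: EstRTT = 100 ms, SampleRTT = 100 ms, alpha = 1/8
New EstRTT = (1 - alpha) * EstRTT + alpha * SampleRTT
(7/8) * 100 = 87.5
(1/8) * 100 = 12.5
New EstRTT = 87.5 + 12.5 = 100 ms -> 100.00 ms (2 dp)

100.00


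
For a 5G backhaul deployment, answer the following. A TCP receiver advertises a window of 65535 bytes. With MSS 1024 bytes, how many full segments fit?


Given: RWND = 65535 bytes, MSS = 1024 bytes
Full segments = floor(RWND / MSS)
Full segments = floor(65535 / 1024)
Full segments = floor(63.999) = 63

63


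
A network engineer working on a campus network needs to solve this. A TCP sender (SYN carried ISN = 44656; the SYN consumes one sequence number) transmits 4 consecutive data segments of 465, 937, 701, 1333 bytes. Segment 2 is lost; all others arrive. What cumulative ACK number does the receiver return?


SYN uses sequence number 44656; first data byte = ISN + 1 = 44657.
Segment 1: SEQ = 44657, len = 465 B, covers [44657, 45121]
Segment 2: SEQ = 45122, len = 937 B, covers [45122, 46058] [LOST]
Segment 3: SEQ = 46059, len = 701 B, covers [46059, 46759]
Segment 4: SEQ = 46760, len = 1333 B, covers [46760, 48092]
In-order data received: bytes [44657, 45121] (segments 1..1).
Segment 2 missing -> gap begins at byte 45122; later segments buffered out of order.
Cumulative ACK = next expected in-order byte = 44657 + 465 = 45122

45122


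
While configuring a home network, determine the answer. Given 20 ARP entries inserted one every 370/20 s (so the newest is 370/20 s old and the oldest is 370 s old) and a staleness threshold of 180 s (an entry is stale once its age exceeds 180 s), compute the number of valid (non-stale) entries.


Ages are k * 370/20 s for k = 1..20 (spacing = 18.5000 s).
Entry k is valid iff k * 370/20 <= 180 iff k <= 20 * 180 / 370 = 9.7297
n_valid = floor(9.7297) = 9
(n_stale = 20 - 9 = 11)

9


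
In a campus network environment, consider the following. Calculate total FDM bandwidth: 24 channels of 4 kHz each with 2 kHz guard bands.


Given: 24 channels, 4 kHz each, guard = 2 kHz
Channel bandwidth = 24 * 4 = 96 kHz
Guard bands = 23 gaps * 2 kHz = 46 kHz
Total = 96 + 46 = 142 kHz

142


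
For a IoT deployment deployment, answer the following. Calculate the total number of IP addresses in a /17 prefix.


Given: CIDR prefix /17
Host bits = 32 - 17 = 15
Total addresses = 2^15 = 32768

32768


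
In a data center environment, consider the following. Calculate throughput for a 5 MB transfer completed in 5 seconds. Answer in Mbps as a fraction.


Given: file = 5 MB, time = 5 s
File in Mb = 5 * 8 = 40 Mb
Throughput = 40 / 5 Mbps
Throughput = 8 Mbps

8


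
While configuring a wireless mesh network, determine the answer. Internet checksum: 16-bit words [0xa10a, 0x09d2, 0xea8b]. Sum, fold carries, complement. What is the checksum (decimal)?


Given words: [0xa10a, 0x09d2, 0xea8b]
Step 1: Sum all words
Raw sum = 41226 + 2514 + 60043 = 103783
Step 2: Fold carry: (38247 + 1) = 38248
One's complement = ~38248 & 0xFFFF = 27287

27287


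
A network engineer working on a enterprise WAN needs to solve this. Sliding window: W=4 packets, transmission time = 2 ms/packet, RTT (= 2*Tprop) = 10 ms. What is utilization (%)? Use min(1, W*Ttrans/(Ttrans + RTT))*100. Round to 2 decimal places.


Given: W = 4, Ttrans = 2 ms, RTT = 10 ms (= 2 * Tprop, Tprop = 5 ms)
Cycle time = Ttrans + RTT = 2 + 10 = 12 ms (first packet sent until its ACK returns)
W * Ttrans = 4 * 2 = 8 ms of sending per cycle
W * Ttrans / (Ttrans + RTT) = 8 / 12 = 0.666667
U = min(1, 0.666667) = 0.666667
U% = 66.67%

66.67


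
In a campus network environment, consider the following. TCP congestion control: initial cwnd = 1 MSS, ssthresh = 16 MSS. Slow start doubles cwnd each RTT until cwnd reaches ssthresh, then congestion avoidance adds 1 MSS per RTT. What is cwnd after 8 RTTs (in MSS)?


RTT 0: cwnd = 1 MSS (initial)
RTT 1: cwnd = 2 MSS (slow start, doubled)
RTT 2: cwnd = 4 MSS (slow start, doubled)
RTT 3: cwnd = 8 MSS (slow start, doubled)
RTT 4: cwnd = 16 MSS (slow start, doubled)
RTT 5: cwnd = 17 MSS (congestion avoidance, +1)
RTT 6: cwnd = 18 MSS (congestion avoidance, +1)
RTT 7: cwnd = 19 MSS (congestion avoidance, +1)
RTT 8: cwnd = 20 MSS (congestion avoidance, +1)

20


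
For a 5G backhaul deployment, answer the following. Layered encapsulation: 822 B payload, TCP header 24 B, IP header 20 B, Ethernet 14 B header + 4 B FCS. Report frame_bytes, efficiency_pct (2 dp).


TCP segment = 822 + 24 = 846 B
IP packet = 846 + 20 = 866 B
Ethernet frame = 866 + 14 + 4 = 884 B
Efficiency = app / frame = 822 / 884 = 0.929864 = 92.9864% -> 92.99% (2 dp)

884, 92.99


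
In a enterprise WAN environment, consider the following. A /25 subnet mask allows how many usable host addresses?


Given: subnet mask /25
Host bits = 32 - 25 = 7
Total addresses = 2^7 = 128
Usable hosts = 128 - 2 (network + broadcast) = 126

126


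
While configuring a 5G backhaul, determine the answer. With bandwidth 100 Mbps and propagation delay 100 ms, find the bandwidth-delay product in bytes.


Given: bandwidth = 100 Mbps, delay = 100 ms
BDP in bits = 100 * 10^6 * 100 / 1000
BDP in bits = 10000000
BDP in bytes = 10000000 / 8 = 1250000

1250000


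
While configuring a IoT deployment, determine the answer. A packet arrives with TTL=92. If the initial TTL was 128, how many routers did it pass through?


Given: initial TTL = 128, received TTL = 92
Hops = initial TTL - received TTL
Hops = 128 - 92 = 36

36


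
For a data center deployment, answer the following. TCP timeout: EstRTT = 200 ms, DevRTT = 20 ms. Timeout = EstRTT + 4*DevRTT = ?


Given: EstRTT = 200 ms, DevRTT = 20 ms
Timeout = EstRTT + 4 * DevRTT
4 * DevRTT = 4 * 20 = 80
Timeout = 200 + 80 = 280 ms

280


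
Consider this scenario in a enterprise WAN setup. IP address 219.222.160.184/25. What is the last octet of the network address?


Given: IP = 219.222.160.184, prefix = /25
Subnet mask = 255.255.255.128
Last octet of IP: 184
Last octet of mask: 128
Network last octet = 184 AND 128 = 128

128


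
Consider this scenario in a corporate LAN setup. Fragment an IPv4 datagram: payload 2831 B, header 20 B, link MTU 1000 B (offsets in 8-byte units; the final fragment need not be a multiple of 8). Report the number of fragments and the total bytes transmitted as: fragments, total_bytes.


Max data per non-final fragment = floor((MTU - header)/8)*8 = floor((1000 - 20)/8)*8 = floor(980/8)*8 = 976 B
Final fragment needs no 8-byte alignment: it can carry up to MTU - header = 980 B
Non-final fragments needed = ceil((payload - 980) / 976) = ceil(1851/976) = ceil(1.8965) = 2
Number of fragments = 2 + 1 = 3
Fragment sizes (data): 2 * 976 B + 879 B (last, 879 <= 980 OK)
Total bytes sent = payload + n_frags * header = 2831 + 3*20 = 2831 + 60 = 2891 B

3, 2891


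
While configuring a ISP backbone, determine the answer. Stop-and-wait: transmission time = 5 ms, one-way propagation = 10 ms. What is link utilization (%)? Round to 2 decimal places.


Given: Ttrans = 5 ms, Tprop = 10 ms
RTT = 2 * Tprop = 2 * 10 = 20 ms
U = Ttrans / (Ttrans + RTT)
U = 5 / (5 + 20)
U = 5 / 25 = 0.2
U% = 20.00%

20.00


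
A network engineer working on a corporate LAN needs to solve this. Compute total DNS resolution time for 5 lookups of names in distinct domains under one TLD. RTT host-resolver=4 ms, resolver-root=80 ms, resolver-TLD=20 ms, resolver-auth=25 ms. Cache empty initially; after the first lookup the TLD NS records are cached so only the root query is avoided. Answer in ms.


Lookup 1 (cold cache): local + root + TLD + auth = 4 + 80 + 20 + 25 = 129 ms
Lookups 2..5 (TLD NS cached -> skip root; new domain -> still ask TLD and auth): local + TLD + auth = 4 + 20 + 25 = 49 ms each
Remaining 4 lookups: 4 * 49 = 196 ms
Total = 129 + 196 = 325 ms

325


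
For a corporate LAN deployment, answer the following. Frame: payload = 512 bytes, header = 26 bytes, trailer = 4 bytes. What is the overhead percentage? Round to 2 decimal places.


Given: payload = 512 B, header = 26 B, trailer = 4 B
Overhead bytes = header + trailer = 26 + 4 = 30
Total frame = payload + overhead = 512 + 30 = 542
Overhead % = 30 / 542 * 100 = 5.5351% -> 5.54% (2 dp)

5.54


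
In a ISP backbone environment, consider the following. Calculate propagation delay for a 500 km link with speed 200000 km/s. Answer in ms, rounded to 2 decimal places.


Given: distance = 500 km, speed = 200000 km/s
Delay = distance / speed = 500 / 200000 seconds
Delay in ms = 500 * 1000 / 200000
Delay = 2.5000 ms
Rounded to 2 dp = 2.50 ms

2.50


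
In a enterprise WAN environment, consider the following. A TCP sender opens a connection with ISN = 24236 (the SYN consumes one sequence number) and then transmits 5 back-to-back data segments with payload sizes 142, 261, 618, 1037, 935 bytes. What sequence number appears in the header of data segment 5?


The SYN occupies sequence number ISN = 24236, so the first data byte is ISN + 1 = 24237.
SEQ of data segment i = (ISN + 1) + sum of payload sizes of segments 1..i-1.
Segment 1: SEQ = 24237, payload = 142 bytes
Segment 2: SEQ = 24379, payload = 261 bytes
Segment 3: SEQ = 24640, payload = 618 bytes
Segment 4: SEQ = 25258, payload = 1037 bytes
Segment 5: SEQ = 26295, payload = 935 bytes
SEQ of segment 5 = 24237 + 142 + 261 + 618 + 1037 = 26295

26295


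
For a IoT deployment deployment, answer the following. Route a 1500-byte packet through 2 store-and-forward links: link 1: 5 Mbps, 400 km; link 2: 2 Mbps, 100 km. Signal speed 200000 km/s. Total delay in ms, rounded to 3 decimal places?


Packet = 1500 bytes = 12000 bits. Store-and-forward: sum (t_trans + t_prop) per link.
Link 1: t_trans = 12000/(5*10^6) s = 2.4000 ms; t_prop = 400/200000 s = 2.0000 ms; subtotal = 4.4000 ms
Link 2: t_trans = 12000/(2*10^6) s = 6.0000 ms; t_prop = 100/200000 s = 0.5000 ms; subtotal = 6.5000 ms
End-to-end = 4.4000 + 6.5000 = 10.9000 ms -> 10.900 ms (3 dp)

10.900


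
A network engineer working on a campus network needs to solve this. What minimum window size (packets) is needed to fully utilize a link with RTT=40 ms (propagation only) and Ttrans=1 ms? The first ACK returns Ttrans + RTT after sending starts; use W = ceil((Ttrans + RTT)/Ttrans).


Given: Ttrans = 1 ms, RTT = 40 ms (= 2 * Tprop, Tprop = 20 ms)
Time until first ACK returns = Ttrans + RTT = 1 + 40 = 41 ms
Need W * Ttrans >= Ttrans + RTT  ->  W >= (Ttrans + RTT) / Ttrans
(Ttrans + RTT) / Ttrans = 41 / 1 = 41
W_min = ceil(41) = 41

41


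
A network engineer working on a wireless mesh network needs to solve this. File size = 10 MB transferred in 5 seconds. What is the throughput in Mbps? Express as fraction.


Given: file = 10 MB, time = 5 s
File in Mb = 10 * 8 = 80 Mb
Throughput = 80 / 5 Mbps
Throughput = 16 Mbps

16


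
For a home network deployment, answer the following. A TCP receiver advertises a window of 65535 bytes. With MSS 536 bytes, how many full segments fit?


Given: RWND = 65535 bytes, MSS = 536 bytes
Full segments = floor(RWND / MSS)
Full segments = floor(65535 / 536)
Full segments = floor(122.2668) = 122

122


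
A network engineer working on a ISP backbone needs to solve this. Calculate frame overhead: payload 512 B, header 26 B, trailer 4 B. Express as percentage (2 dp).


Given: payload = 512 B, header = 26 B, trailer = 4 B
Overhead bytes = header + trailer = 26 + 4 = 30
Total frame = payload + overhead = 512 + 30 = 542
Overhead % = 30 / 542 * 100 = 5.5351% -> 5.54% (2 dp)

5.54


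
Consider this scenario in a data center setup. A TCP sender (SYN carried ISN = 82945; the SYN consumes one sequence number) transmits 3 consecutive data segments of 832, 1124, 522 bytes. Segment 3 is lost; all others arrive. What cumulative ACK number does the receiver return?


SYN uses sequence number 82945; first data byte = ISN + 1 = 82946.
Segment 1: SEQ = 82946, len = 832 B, covers [82946, 83777]
Segment 2: SEQ = 83778, len = 1124 B, covers [83778, 84901]
Segment 3: SEQ = 84902, len = 522 B, covers [84902, 85423] [LOST]
In-order data received: bytes [82946, 84901] (segments 1..2).
Segment 3 missing -> gap begins at byte 84902.
Cumulative ACK = next expected in-order byte = 82946 + 832 + 1124 = 84902

84902


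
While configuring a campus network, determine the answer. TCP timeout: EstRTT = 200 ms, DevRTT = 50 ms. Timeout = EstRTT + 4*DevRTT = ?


Given: EstRTT = 200 ms, DevRTT = 50 ms
Timeout = EstRTT + 4 * DevRTT
4 * DevRTT = 4 * 50 = 200
Timeout = 200 + 200 = 400 ms

400


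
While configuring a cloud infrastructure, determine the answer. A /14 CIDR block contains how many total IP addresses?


Given: CIDR prefix /14
Host bits = 32 - 14 = 18
Total addresses = 2^18 = 262144

262144


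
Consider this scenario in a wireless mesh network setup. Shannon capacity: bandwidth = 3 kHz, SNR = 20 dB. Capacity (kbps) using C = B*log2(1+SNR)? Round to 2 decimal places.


Given: B = 3 kHz, SNR = 20 dB
SNR linear = 10^(20/10) = 100
1 + SNR = 101
log2(101) = 6.6582114828
C = 3 * 1000 * 6.6582114828 = 19974.6344 bps
C = 19.974634 kbps -> 19.97 kbps (2 dp)

19.97


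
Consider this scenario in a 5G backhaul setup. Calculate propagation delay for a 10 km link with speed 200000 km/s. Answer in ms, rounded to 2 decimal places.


Given: distance = 10 km, speed = 200000 km/s
Delay = distance / speed = 10 / 200000 seconds
Delay in ms = 10 * 1000 / 200000
Delay = 0.0500 ms
Rounded to 2 dp = 0.05 ms

0.05


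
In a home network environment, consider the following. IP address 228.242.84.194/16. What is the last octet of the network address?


Given: IP = 228.242.84.194, prefix = /16
Subnet mask = 255.255.0.0
Last octet of IP: 194
Last octet of mask: 0
Network last octet = 194 AND 0 = 0

0


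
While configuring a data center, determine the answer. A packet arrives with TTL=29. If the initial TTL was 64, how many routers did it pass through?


Given: initial TTL = 64, received TTL = 29
Hops = initial TTL - received TTL
Hops = 64 - 29 = 35

35


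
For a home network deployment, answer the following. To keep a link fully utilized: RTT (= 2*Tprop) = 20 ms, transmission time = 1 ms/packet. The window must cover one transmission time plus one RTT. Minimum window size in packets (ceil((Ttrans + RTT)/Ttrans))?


Given: Ttrans = 1 ms, RTT = 20 ms (= 2 * Tprop, Tprop = 10 ms)
Time until first ACK returns = Ttrans + RTT = 1 + 20 = 21 ms
Need W * Ttrans >= Ttrans + RTT  ->  W >= (Ttrans + RTT) / Ttrans
(Ttrans + RTT) / Ttrans = 21 / 1 = 21
W_min = ceil(21) = 21

21


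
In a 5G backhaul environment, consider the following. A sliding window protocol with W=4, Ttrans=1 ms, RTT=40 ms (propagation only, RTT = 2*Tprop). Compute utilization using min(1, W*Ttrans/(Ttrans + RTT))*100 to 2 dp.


Given: W = 4, Ttrans = 1 ms, RTT = 40 ms (= 2 * Tprop, Tprop = 20 ms)
Cycle time = Ttrans + RTT = 1 + 40 = 41 ms (first packet sent until its ACK returns)
W * Ttrans = 4 * 1 = 4 ms of sending per cycle
W * Ttrans / (Ttrans + RTT) = 4 / 41 = 0.097561
U = min(1, 0.097561) = 0.097561
U% = 9.76%

9.76


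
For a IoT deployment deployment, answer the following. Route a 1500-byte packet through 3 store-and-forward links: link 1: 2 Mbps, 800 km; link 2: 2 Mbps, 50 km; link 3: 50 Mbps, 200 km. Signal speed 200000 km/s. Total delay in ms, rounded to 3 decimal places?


Packet = 1500 bytes = 12000 bits. Store-and-forward: sum (t_trans + t_prop) per link.
Link 1: t_trans = 12000/(2*10^6) s = 6.0000 ms; t_prop = 800/200000 s = 4.0000 ms; subtotal = 10.0000 ms
Link 2: t_trans = 12000/(2*10^6) s = 6.0000 ms; t_prop = 50/200000 s = 0.2500 ms; subtotal = 6.2500 ms
Link 3: t_trans = 12000/(50*10^6) s = 0.2400 ms; t_prop = 200/200000 s = 1.0000 ms; subtotal = 1.2400 ms
End-to-end = 10.0000 + 6.2500 + 1.2400 = 17.4900 ms -> 17.490 ms (3 dp)

17.490


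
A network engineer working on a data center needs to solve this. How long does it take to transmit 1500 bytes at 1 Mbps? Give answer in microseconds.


Given: packet = 1500 bytes, bandwidth = 1 Mbps
Packet in bits = 1500 * 8 = 12000 bits
Bandwidth = 1 * 10^6 = 1000000 bps
Time = 12000 / 1000000 seconds
Time in us = 12000 * 10^6 / 1000000 = 12000

12000


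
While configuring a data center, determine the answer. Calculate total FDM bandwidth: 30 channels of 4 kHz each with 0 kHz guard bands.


Given: 30 channels, 4 kHz each, guard = 0 kHz
Channel bandwidth = 30 * 4 = 120 kHz
Guard bands = 29 gaps * 0 kHz = 0 kHz
Total = 120 + 0 = 120 kHz

120


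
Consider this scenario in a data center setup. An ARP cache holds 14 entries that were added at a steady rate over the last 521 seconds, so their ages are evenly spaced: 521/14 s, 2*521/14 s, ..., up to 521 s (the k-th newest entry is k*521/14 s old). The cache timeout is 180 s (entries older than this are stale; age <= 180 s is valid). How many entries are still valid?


Ages are k * 521/14 s for k = 1..14 (spacing = 37.2143 s).
Entry k is valid iff k * 521/14 <= 180 iff k <= 14 * 180 / 521 = 4.8369
n_valid = floor(4.8369) = 4
(n_stale = 14 - 4 = 10)

4


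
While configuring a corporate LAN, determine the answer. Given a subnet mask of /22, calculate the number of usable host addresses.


Given: subnet mask /22
Host bits = 32 - 22 = 10
Total addresses = 2^10 = 1024
Usable hosts = 1024 - 2 (network + broadcast) = 1022

1022


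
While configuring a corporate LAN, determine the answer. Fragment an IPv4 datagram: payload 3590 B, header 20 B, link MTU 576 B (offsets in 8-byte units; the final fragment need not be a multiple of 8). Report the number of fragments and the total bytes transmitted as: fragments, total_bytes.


Max data per non-final fragment = floor((MTU - header)/8)*8 = floor((576 - 20)/8)*8 = floor(556/8)*8 = 552 B
Final fragment needs no 8-byte alignment: it can carry up to MTU - header = 556 B
Non-final fragments needed = ceil((payload - 556) / 552) = ceil(3034/552) = ceil(5.4964) = 6
Number of fragments = 6 + 1 = 7
Fragment sizes (data): 6 * 552 B + 278 B (last, 278 <= 556 OK)
Total bytes sent = payload + n_frags * header = 3590 + 7*20 = 3590 + 140 = 3730 B

7, 3730


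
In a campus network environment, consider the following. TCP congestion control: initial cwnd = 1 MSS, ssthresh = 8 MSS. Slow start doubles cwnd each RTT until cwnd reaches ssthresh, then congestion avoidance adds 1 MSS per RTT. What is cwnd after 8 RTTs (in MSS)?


RTT 0: cwnd = 1 MSS (initial)
RTT 1: cwnd = 2 MSS (slow start, doubled)
RTT 2: cwnd = 4 MSS (slow start, doubled)
RTT 3: cwnd = 8 MSS (slow start, doubled)
RTT 4: cwnd = 9 MSS (congestion avoidance, +1)
RTT 5: cwnd = 10 MSS (congestion avoidance, +1)
RTT 6: cwnd = 11 MSS (congestion avoidance, +1)
RTT 7: cwnd = 12 MSS (congestion avoidance, +1)
RTT 8: cwnd = 13 MSS (congestion avoidance, +1)

13


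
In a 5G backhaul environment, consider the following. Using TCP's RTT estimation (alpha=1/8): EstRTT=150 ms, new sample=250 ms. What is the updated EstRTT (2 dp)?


Given: EstRTT = 150 ms, SampleRTT = 250 ms, alpha = 1/8
New EstRTT = (1 - alpha) * EstRTT + alpha * SampleRTT
(7/8) * 150 = 131.25
(1/8) * 250 = 31.25
New EstRTT = 131.25 + 31.25 = 162.5 ms -> 162.50 ms (2 dp)

162.50


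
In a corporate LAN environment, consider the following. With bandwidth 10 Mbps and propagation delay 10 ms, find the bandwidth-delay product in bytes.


Given: bandwidth = 10 Mbps, delay = 10 ms
BDP in bits = 10 * 10^6 * 10 / 1000
BDP in bits = 100000
BDP in bytes = 100000 / 8 = 12500

12500


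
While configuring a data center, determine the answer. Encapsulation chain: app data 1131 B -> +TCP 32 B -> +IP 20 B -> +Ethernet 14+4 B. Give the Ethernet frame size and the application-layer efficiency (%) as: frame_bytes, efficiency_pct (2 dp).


TCP segment = 1131 + 32 = 1163 B
IP packet = 1163 + 20 = 1183 B
Ethernet frame = 1183 + 14 + 4 = 1201 B
Efficiency = app / frame = 1131 / 1201 = 0.941715 = 94.1715% -> 94.17% (2 dp)

1201, 94.17


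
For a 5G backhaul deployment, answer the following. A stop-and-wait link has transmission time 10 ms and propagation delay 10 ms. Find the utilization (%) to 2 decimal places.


Given: Ttrans = 10 ms, Tprop = 10 ms
RTT = 2 * Tprop = 2 * 10 = 20 ms
U = Ttrans / (Ttrans + RTT)
U = 10 / (10 + 20)
U = 10 / 30 = 0.333333
U% = 33.33%

33.33


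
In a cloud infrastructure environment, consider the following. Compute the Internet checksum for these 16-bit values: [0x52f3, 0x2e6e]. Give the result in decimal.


Given words: [0x52f3, 0x2e6e]
Step 1: Sum all words
Raw sum = 21235 + 11886 = 33121
One's complement = ~33121 & 0xFFFF = 32414

32414


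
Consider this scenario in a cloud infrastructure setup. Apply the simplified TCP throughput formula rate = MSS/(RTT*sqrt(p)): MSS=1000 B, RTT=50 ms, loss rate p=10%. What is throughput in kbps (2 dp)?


Given: MSS = 1000 bytes, RTT = 50 ms, loss = 10%
RTT in seconds = 50 / 1000 = 0.05
Loss rate = 10% = 0.1
sqrt(loss) = sqrt(0.1) = 0.316227766017
Throughput (bytes/s) = 1000 / (0.05 * 0.316227766017) = 63245.5532
Throughput (kbps) = 63245.5532 * 8 / 1000 = 505.964426 -> 505.96 kbps (2 dp)

505.96


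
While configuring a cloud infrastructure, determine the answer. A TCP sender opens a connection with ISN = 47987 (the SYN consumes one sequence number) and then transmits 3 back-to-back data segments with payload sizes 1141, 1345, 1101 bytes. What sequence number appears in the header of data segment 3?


The SYN occupies sequence number ISN = 47987, so the first data byte is ISN + 1 = 47988.
SEQ of data segment i = (ISN + 1) + sum of payload sizes of segments 1..i-1.
Segment 1: SEQ = 47988, payload = 1141 bytes
Segment 2: SEQ = 49129, payload = 1345 bytes
Segment 3: SEQ = 50474, payload = 1101 bytes
SEQ of segment 3 = 47988 + 1141 + 1345 = 50474

50474


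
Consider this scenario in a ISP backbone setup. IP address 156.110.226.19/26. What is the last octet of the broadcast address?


Given: IP = 156.110.226.19, prefix = /26
Host bits = 32 - 26 = 6
Network last octet = 19 AND mask = 0
Host part size = 2^6 - 1 = 63
Broadcast last octet = 0 OR 63 = 63

63


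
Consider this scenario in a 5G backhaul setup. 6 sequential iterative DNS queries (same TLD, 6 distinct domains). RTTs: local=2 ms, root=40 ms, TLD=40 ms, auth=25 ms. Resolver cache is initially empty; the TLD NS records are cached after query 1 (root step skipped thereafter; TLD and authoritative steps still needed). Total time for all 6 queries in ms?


Lookup 1 (cold cache): local + root + TLD + auth = 2 + 40 + 40 + 25 = 107 ms
Lookups 2..6 (TLD NS cached -> skip root; new domain -> still ask TLD and auth): local + TLD + auth = 2 + 40 + 25 = 67 ms each
Remaining 5 lookups: 5 * 67 = 335 ms
Total = 107 + 335 = 442 ms

442


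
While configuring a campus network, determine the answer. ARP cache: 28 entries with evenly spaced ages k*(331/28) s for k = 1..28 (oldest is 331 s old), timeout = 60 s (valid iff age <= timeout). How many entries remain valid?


Ages are k * 331/28 s for k = 1..28 (spacing = 11.8214 s).
Entry k is valid iff k * 331/28 <= 60 iff k <= 28 * 60 / 331 = 5.0755
n_valid = floor(5.0755) = 5
(n_stale = 28 - 5 = 23)

5


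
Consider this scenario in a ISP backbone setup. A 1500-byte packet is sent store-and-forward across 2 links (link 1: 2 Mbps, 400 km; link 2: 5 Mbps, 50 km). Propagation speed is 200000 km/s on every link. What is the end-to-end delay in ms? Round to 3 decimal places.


Packet = 1500 bytes = 12000 bits. Store-and-forward: sum (t_trans + t_prop) per link.
Link 1: t_trans = 12000/(2*10^6) s = 6.0000 ms; t_prop = 400/200000 s = 2.0000 ms; subtotal = 8.0000 ms
Link 2: t_trans = 12000/(5*10^6) s = 2.4000 ms; t_prop = 50/200000 s = 0.2500 ms; subtotal = 2.6500 ms
End-to-end = 8.0000 + 2.6500 = 10.6500 ms -> 10.650 ms (3 dp)

10.650


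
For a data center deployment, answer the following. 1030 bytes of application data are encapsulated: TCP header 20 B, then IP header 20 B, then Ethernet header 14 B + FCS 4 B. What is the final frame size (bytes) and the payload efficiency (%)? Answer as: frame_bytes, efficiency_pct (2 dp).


TCP segment = 1030 + 20 = 1050 B
IP packet = 1050 + 20 = 1070 B
Ethernet frame = 1070 + 14 + 4 = 1088 B
Efficiency = app / frame = 1030 / 1088 = 0.946691 = 94.6691% -> 94.67% (2 dp)

1088, 94.67


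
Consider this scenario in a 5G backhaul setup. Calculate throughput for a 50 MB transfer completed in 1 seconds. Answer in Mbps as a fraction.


Given: file = 50 MB, time = 1 s
File in Mb = 50 * 8 = 400 Mb
Throughput = 400 / 1 Mbps
Throughput = 400 Mbps

400


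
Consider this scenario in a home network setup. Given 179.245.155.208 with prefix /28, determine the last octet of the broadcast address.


Given: IP = 179.245.155.208, prefix = /28
Host bits = 32 - 28 = 4
Network last octet = 208 AND mask = 208
Host part size = 2^4 - 1 = 15
Broadcast last octet = 208 OR 15 = 223

223


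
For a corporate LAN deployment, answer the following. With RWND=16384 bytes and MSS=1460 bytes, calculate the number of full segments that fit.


Given: RWND = 16384 bytes, MSS = 1460 bytes
Full segments = floor(RWND / MSS)
Full segments = floor(16384 / 1460)
Full segments = floor(11.2219) = 11

11


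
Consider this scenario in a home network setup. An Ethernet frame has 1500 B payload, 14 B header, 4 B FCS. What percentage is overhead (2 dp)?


Given: payload = 1500 B, header = 14 B, trailer = 4 B
Overhead bytes = header + trailer = 14 + 4 = 18
Total frame = payload + overhead = 1500 + 18 = 1518
Overhead % = 18 / 1518 * 100 = 1.1858% -> 1.19% (2 dp)

1.19


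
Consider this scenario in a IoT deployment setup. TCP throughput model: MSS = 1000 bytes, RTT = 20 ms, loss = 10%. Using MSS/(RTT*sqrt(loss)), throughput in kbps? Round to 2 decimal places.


Given: MSS = 1000 bytes, RTT = 20 ms, loss = 10%
RTT in seconds = 20 / 1000 = 0.02
Loss rate = 10% = 0.1
sqrt(loss) = sqrt(0.1) = 0.316227766017
Throughput (bytes/s) = 1000 / (0.02 * 0.316227766017) = 158113.8830
Throughput (kbps) = 158113.8830 * 8 / 1000 = 1264.911064 -> 1264.91 kbps (2 dp)

1264.91


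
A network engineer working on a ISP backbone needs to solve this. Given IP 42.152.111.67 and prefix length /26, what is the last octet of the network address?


Given: IP = 42.152.111.67, prefix = /26
Subnet mask = 255.255.255.192
Last octet of IP: 67
Last octet of mask: 192
Network last octet = 67 AND 192 = 64

64
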